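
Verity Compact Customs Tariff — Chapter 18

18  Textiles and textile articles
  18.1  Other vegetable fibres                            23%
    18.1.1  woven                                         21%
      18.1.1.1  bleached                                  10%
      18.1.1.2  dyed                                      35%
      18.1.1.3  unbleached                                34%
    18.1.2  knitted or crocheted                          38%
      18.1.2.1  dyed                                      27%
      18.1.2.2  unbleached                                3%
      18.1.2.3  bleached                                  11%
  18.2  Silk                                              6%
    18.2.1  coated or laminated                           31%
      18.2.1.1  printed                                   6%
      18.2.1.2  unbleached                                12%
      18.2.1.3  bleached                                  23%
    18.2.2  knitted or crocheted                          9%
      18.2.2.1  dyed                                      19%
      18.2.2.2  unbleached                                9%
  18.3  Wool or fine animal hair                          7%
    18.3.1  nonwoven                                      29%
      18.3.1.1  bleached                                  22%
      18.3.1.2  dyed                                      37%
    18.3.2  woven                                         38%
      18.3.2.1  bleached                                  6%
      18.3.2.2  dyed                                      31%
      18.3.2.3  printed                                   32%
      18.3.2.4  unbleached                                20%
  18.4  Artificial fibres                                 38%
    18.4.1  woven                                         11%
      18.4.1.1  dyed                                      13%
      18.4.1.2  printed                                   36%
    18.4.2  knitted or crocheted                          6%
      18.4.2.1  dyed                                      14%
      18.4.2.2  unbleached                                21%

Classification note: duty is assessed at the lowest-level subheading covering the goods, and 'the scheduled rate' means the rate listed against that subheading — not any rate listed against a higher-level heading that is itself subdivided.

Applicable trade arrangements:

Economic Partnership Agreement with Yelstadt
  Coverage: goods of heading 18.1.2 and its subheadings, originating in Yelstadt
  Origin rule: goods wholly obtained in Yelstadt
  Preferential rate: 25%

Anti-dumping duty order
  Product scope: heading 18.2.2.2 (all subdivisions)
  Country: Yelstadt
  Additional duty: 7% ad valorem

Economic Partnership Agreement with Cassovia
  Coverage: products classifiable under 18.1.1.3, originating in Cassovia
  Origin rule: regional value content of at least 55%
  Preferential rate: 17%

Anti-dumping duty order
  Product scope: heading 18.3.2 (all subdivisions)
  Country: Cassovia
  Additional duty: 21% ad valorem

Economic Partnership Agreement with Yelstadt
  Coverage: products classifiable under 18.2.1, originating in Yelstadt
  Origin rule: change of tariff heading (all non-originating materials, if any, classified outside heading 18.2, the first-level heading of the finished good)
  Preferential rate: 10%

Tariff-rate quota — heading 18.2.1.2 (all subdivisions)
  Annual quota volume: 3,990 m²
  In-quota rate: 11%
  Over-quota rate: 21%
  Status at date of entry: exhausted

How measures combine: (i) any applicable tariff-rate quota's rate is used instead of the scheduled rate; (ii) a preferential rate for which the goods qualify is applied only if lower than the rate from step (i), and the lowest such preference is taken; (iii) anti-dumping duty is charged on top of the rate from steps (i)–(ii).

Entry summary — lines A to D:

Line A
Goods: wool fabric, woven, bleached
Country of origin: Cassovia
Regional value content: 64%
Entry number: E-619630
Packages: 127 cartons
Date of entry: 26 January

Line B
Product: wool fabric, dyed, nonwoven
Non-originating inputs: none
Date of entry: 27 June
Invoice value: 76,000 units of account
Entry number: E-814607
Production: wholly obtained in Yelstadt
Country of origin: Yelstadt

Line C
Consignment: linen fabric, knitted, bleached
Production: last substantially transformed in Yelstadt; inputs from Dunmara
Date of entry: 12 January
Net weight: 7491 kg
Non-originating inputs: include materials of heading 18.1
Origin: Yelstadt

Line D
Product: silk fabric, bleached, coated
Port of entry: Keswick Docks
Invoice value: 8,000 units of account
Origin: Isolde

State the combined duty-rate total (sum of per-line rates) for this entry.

98%

Line A: wool → 18.3; woven → 18.3.2; bleached → 18.3.2.1. Scheduled 6%. Cassovia agreement on 18.1.1.3: 18.3.2.1 not covered; anti-dumping (Cassovia, 18.3.2): +21%; total 6% + 21% = 27%. → 27%.
Line B: wool → 18.3; nonwoven → 18.3.1; dyed → 18.3.1.2. Scheduled 37%. Yelstadt agreement on 18.1.2: 18.3.1.2 not covered; Yelstadt agreement on 18.2.1: 18.3.1.2 not covered. → 37%.
Line C: linen → 18.1; knitted → 18.1.2; bleached → 18.1.2.3. Scheduled 11%. Yelstadt agreement on 18.1.2: not wholly obtained; Yelstadt agreement on 18.2.1: 18.1.2.3 not covered. → 11%.
Line D: silk → 18.2; coated → 18.2.1; bleached → 18.2.1.3. Scheduled 23%. No special measure applies. → 23%.
Sum: 27% + 37% + 11% + 23% = 98%.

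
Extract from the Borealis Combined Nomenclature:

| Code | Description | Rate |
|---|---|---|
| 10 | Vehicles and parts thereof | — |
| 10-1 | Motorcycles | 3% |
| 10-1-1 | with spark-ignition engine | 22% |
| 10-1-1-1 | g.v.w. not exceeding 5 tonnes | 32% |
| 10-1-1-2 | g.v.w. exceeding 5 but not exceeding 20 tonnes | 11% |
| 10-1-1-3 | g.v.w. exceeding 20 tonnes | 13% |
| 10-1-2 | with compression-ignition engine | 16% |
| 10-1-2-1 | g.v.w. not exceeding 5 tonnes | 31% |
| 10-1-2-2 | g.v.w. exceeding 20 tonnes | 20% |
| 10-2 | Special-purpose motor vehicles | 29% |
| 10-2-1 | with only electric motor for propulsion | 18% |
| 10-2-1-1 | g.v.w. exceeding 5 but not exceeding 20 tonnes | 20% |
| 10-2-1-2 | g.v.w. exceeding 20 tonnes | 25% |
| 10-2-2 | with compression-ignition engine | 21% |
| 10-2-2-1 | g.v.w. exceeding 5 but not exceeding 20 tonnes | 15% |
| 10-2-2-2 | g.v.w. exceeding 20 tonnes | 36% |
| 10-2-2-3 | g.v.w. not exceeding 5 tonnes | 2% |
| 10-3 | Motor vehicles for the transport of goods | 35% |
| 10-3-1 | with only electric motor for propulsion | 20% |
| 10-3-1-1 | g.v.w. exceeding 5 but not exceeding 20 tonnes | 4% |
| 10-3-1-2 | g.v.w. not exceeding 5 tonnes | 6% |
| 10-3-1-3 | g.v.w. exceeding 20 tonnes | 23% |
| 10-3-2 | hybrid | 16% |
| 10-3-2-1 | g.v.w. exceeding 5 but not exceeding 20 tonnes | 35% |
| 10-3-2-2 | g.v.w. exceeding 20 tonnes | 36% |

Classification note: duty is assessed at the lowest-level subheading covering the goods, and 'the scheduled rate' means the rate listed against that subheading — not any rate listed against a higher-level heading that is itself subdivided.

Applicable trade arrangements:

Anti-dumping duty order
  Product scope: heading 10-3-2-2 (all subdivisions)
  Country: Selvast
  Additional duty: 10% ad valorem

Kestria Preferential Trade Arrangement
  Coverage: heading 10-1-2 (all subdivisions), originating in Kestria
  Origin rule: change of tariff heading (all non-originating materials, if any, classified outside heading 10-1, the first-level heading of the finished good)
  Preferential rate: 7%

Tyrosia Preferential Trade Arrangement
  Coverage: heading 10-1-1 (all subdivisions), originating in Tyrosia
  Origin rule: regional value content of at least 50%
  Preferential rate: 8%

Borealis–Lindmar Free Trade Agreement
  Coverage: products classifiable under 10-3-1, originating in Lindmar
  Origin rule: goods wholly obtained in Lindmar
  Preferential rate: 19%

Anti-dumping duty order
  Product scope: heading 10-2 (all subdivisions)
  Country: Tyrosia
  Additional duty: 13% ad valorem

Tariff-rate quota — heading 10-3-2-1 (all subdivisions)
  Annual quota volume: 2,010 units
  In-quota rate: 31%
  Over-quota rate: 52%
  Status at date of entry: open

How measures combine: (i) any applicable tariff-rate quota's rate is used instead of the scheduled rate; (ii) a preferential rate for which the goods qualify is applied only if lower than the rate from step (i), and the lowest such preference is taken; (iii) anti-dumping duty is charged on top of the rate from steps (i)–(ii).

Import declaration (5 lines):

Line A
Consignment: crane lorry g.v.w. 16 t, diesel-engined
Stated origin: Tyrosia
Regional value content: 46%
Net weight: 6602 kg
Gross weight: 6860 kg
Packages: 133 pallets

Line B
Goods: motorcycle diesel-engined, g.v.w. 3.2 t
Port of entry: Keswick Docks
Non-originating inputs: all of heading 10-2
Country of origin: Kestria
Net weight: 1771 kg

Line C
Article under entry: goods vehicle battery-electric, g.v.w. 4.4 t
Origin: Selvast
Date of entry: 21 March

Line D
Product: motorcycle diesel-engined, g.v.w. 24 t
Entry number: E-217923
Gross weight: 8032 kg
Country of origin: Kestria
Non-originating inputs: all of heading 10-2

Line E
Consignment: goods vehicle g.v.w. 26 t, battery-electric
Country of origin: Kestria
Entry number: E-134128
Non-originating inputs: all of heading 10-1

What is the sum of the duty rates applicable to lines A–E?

71%

Line A: crane lorry → 10-2; diesel-engined → 10-2-2; g.v.w. 16 t → 10-2-2-1. Scheduled 15%. Tyrosia agreement on 10-1-1: 10-2-2-1 not covered; anti-dumping (Tyrosia, 10-2): +13%; total 15% + 13% = 28%. → 28%.
Line B: motorcycle → 10-1; diesel-engined → 10-1-2; g.v.w. 3.2 t → 10-1-2-1. Scheduled 31%. Kestria agreement on 10-1-2: CTH met → 7% available; preferential 7%. → 7%.
Line C: goods vehicle → 10-3; battery-electric → 10-3-1; g.v.w. 4.4 t → 10-3-1-2. Scheduled 6%. No special measure applies. → 6%.
Line D: motorcycle → 10-1; diesel-engined → 10-1-2; g.v.w. 24 t → 10-1-2-2. Scheduled 20%. Kestria agreement on 10-1-2: CTH met → 7% available; preferential 7%. → 7%.
Line E: goods vehicle → 10-3; battery-electric → 10-3-1; g.v.w. 26 t → 10-3-1-3. Scheduled 23%. Kestria agreement on 10-1-2: 10-3-1-3 not covered. → 23%.
Sum: 28% + 7% + 6% + 7% + 23% = 71%.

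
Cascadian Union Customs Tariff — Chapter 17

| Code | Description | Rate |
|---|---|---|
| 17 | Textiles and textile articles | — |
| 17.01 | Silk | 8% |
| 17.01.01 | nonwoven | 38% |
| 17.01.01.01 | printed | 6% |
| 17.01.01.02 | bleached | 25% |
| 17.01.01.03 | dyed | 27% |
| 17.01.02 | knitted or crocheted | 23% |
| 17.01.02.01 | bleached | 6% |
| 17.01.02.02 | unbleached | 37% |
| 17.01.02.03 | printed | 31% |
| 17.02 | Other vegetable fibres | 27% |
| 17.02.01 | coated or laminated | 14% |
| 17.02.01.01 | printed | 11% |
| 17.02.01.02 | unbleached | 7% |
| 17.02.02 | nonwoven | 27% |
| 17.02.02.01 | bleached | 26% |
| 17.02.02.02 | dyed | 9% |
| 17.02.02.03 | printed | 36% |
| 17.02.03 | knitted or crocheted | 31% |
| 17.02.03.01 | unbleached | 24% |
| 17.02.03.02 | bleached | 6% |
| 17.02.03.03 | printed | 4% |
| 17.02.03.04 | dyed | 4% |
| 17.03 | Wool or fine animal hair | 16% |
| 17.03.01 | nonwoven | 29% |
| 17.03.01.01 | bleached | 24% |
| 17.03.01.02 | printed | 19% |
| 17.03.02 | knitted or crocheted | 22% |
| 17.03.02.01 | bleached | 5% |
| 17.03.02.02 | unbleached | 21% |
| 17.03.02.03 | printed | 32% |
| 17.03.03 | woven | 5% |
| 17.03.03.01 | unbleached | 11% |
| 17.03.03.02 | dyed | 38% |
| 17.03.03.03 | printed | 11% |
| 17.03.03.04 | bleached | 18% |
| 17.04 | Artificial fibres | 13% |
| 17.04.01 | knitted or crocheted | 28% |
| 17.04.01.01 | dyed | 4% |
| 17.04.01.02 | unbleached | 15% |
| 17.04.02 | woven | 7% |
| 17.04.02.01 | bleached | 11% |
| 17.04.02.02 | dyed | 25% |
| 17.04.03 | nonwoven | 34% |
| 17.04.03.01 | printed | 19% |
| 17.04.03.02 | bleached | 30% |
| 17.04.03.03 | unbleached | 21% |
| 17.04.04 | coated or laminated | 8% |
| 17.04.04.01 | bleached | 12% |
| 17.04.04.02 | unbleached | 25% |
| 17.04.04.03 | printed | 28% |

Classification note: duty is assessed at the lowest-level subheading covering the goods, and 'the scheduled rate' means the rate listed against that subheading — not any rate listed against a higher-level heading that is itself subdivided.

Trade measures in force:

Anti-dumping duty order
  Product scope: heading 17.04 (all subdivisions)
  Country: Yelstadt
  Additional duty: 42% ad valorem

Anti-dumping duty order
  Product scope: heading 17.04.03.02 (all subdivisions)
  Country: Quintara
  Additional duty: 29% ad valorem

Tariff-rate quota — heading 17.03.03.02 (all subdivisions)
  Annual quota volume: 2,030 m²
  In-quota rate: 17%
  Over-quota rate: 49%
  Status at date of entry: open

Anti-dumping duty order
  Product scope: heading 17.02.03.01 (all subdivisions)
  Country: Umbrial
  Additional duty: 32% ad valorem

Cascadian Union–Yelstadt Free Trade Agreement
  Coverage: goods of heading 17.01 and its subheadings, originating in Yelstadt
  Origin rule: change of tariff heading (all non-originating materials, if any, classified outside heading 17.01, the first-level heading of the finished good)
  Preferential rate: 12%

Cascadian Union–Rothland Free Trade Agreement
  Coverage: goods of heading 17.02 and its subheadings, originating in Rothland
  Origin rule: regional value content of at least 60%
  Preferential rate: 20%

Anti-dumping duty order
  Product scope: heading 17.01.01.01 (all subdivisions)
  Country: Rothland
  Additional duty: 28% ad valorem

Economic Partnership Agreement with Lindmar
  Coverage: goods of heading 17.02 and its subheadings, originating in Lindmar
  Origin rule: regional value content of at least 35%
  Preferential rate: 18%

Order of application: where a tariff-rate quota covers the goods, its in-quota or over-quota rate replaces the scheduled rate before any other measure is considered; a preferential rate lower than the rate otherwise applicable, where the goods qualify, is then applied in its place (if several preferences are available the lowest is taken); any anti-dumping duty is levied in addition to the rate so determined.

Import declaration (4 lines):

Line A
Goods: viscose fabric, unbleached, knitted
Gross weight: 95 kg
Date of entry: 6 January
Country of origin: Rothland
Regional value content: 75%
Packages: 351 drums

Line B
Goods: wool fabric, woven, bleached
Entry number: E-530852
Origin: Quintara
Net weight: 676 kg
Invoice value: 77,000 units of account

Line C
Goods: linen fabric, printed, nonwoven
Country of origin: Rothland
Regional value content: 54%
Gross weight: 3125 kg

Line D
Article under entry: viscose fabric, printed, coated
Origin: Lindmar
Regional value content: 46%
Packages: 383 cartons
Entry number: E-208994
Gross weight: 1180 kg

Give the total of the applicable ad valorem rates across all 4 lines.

Line A: viscose → 17.04; knitted → 17.04.01; unbleached → 17.04.01.02. Scheduled 15%. Rothland agreement on 17.02: 17.04.01.02 not covered. → 15%.
Line B: wool → 17.03; woven → 17.03.03; bleached → 17.03.03.04. Scheduled 18%. No special measure applies. → 18%.
Line C: linen → 17.02; nonwoven → 17.02.02; printed → 17.02.02.03. Scheduled 36%. Rothland agreement on 17.02: RVC < 60%. → 36%.
Line D: viscose → 17.04; coated → 17.04.04; printed → 17.04.04.03. Scheduled 28%. Lindmar agreement on 17.02: 17.04.04.03 not covered. → 28%.
Sum: 15% + 18% + 36% + 28% = 97%.

97%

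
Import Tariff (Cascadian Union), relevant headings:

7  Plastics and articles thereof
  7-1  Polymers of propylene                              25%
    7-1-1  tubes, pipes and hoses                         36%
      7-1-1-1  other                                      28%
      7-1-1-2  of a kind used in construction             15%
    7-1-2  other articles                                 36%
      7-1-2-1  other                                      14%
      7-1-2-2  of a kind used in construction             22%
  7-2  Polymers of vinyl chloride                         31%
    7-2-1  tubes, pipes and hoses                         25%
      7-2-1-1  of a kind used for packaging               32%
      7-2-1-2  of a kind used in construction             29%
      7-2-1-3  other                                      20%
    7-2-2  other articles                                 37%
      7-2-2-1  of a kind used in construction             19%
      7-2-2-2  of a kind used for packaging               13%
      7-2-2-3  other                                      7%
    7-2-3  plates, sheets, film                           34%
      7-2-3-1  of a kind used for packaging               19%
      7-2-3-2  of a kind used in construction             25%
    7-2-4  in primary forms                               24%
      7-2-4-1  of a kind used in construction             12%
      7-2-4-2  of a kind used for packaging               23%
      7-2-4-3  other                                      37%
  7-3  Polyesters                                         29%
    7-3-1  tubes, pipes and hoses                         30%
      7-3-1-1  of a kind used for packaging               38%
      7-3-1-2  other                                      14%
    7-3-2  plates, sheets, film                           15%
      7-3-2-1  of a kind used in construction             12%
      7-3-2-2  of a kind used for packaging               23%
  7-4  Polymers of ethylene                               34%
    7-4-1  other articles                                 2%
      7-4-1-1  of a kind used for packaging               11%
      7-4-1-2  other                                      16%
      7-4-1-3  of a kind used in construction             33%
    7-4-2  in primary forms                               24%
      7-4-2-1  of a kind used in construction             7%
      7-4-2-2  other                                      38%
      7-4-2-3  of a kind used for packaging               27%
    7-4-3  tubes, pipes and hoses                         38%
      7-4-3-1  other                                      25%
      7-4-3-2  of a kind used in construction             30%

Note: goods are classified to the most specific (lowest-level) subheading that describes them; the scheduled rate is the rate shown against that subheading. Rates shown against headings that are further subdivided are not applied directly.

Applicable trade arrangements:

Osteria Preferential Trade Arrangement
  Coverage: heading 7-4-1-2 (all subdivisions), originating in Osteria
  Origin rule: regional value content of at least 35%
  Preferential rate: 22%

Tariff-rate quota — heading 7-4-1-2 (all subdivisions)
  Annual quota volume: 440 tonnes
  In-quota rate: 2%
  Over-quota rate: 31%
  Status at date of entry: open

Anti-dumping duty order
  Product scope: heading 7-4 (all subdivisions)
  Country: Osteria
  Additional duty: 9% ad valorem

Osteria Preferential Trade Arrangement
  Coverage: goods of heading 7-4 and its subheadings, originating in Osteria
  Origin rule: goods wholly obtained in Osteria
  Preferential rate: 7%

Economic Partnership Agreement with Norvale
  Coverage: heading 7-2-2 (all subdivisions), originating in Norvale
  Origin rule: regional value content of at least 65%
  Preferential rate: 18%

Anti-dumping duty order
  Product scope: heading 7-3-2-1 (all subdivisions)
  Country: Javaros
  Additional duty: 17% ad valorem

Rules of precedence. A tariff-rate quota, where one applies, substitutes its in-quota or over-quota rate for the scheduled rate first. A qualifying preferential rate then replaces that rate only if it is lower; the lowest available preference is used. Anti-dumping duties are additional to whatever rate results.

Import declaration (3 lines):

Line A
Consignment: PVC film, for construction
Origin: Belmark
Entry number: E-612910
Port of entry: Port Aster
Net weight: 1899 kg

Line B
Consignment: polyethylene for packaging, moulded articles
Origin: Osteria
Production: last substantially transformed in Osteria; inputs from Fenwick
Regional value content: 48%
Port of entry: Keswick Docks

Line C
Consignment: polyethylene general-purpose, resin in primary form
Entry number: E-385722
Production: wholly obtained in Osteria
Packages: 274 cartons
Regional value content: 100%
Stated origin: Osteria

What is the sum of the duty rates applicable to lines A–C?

Line A: PVC → 7-2; film → 7-2-3; for construction → 7-2-3-2. Scheduled 25%. No special measure applies. → 25%.
Line B: polyethylene → 7-4; moulded articles → 7-4-1; for packaging → 7-4-1-1. Scheduled 11%. Osteria agreement on 7-4-1-2: 7-4-1-1 not covered; Osteria agreement on 7-4: not wholly obtained; anti-dumping (Osteria, 7-4): +9%; total 11% + 9% = 20%. → 20%.
Line C: polyethylene → 7-4; resin in primary form → 7-4-2; general-purpose → 7-4-2-2. Scheduled 38%. Osteria agreement on 7-4-1-2: 7-4-2-2 not covered; Osteria agreement on 7-4: wholly obtained → 7% available; preferential 7%; anti-dumping (Osteria, 7-4): +9%; total 7% + 9% = 16%. → 16%.
Sum: 25% + 20% + 16% = 61%.

61%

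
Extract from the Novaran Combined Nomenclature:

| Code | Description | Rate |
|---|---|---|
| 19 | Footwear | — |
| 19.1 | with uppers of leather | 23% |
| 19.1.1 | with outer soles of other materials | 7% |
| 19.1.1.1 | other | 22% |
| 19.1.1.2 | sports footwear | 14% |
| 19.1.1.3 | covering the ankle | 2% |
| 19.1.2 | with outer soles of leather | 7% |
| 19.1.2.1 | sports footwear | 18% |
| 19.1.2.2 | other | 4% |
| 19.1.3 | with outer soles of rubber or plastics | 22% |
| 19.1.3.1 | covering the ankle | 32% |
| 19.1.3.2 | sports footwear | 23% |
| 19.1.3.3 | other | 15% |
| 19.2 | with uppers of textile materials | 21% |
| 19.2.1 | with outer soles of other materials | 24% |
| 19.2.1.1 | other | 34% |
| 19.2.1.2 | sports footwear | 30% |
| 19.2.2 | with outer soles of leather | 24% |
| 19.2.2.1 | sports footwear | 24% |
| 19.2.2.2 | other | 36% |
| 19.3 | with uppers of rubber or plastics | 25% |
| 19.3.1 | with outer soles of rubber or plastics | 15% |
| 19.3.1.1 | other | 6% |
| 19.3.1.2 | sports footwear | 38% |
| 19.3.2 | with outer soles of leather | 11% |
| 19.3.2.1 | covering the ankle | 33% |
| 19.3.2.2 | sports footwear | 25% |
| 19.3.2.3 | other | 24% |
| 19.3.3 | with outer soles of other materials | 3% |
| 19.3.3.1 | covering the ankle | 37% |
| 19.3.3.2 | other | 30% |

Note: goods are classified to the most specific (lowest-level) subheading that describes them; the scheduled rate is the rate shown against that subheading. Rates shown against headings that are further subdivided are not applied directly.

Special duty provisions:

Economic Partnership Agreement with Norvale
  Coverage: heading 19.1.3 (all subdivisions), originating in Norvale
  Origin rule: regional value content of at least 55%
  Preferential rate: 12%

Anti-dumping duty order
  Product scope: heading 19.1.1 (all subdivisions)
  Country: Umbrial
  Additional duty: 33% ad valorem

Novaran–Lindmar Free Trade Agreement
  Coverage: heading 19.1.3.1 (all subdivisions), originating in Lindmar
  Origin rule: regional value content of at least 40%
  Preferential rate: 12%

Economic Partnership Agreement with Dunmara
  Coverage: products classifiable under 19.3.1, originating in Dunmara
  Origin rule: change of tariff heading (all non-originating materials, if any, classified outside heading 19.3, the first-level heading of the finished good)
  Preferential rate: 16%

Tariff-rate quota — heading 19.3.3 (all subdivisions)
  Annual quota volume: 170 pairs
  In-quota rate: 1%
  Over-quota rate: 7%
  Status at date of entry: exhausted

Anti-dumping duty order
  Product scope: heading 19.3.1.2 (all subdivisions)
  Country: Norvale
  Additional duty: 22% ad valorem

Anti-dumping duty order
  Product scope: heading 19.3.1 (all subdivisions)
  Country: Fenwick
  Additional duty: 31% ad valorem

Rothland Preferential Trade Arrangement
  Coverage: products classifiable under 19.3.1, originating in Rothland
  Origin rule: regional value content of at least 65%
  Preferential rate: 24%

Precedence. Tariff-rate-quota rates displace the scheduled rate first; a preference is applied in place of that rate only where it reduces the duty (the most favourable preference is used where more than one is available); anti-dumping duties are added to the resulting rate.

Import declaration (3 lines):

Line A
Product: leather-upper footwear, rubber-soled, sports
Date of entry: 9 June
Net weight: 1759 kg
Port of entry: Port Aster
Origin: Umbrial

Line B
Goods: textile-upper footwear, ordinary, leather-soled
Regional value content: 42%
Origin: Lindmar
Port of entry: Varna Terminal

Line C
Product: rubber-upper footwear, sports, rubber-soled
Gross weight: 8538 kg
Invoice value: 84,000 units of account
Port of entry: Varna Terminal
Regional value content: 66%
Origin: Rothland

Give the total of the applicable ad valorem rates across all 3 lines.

Line A: leather-upper → 19.1; rubber-soled → 19.1.3; sports → 19.1.3.2. Scheduled 23%. No special measure applies. → 23%.
Line B: textile-upper → 19.2; leather-soled → 19.2.2; ordinary → 19.2.2.2. Scheduled 36%. Lindmar agreement on 19.1.3.1: 19.2.2.2 not covered. → 36%.
Line C: rubber-upper → 19.3; rubber-soled → 19.3.1; sports → 19.3.1.2. Scheduled 38%. Rothland agreement on 19.3.1: RVC ≥ 65% → 24% available; preferential 24%. → 24%.
Sum: 23% + 36% + 24% = 83%.

83%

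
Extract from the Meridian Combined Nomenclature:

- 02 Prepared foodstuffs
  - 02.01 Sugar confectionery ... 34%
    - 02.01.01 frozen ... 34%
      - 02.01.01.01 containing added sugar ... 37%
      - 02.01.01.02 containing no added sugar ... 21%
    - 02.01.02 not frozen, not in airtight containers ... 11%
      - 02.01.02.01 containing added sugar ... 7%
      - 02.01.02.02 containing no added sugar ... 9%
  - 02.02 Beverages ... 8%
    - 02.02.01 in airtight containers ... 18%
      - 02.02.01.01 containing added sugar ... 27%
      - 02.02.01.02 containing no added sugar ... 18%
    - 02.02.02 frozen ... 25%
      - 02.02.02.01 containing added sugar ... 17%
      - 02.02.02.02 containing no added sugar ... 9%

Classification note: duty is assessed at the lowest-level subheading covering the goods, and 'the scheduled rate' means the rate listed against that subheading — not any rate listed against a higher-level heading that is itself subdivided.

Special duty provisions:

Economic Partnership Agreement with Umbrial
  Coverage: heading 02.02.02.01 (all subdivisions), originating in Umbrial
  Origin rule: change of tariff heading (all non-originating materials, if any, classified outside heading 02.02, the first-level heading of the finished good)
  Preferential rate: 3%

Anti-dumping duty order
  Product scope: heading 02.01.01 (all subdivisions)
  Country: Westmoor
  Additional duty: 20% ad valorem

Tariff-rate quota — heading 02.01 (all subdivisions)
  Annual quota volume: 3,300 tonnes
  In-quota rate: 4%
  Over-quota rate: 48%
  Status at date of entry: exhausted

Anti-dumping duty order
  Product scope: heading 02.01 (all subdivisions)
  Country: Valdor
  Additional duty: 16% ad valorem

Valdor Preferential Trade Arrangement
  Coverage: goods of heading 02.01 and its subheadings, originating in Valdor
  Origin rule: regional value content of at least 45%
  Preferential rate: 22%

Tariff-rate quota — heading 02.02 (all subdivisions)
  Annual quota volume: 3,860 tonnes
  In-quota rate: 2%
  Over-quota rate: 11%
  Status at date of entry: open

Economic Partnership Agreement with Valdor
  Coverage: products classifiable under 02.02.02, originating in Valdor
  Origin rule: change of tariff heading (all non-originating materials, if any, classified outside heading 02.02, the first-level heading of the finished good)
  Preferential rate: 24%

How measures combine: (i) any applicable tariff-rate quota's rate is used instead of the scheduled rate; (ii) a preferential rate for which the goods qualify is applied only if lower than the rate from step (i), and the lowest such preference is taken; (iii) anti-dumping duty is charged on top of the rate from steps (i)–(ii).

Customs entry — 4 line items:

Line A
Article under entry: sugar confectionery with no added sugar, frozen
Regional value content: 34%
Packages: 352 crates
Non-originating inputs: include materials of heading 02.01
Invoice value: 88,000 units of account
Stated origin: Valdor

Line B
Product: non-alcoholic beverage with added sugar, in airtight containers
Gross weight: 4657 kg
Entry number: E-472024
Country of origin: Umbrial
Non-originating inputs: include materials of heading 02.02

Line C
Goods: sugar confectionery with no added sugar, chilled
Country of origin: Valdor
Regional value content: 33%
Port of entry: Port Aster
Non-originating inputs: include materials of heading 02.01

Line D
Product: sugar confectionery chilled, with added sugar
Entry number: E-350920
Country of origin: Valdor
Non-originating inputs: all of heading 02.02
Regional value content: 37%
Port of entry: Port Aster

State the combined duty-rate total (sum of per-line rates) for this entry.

Line A: sugar confectionery → 02.01; frozen → 02.01.01; with no added sugar → 02.01.01.02. Scheduled 21%. quota on 02.01 exhausted → over-quota 48%; Valdor agreement on 02.01: RVC < 45%; Valdor agreement on 02.02.02: 02.01.01.02 not covered; anti-dumping (Valdor, 02.01): +16%; total 48% + 16% = 64%. → 64%.
Line B: non-alcoholic beverage → 02.02; in airtight containers → 02.02.01; with added sugar → 02.02.01.01. Scheduled 27%. quota on 02.02 open → in-quota 2%; Umbrial agreement on 02.02.02.01: 02.02.01.01 not covered. → 2%.
Line C: sugar confectionery → 02.01; chilled → 02.01.02; with no added sugar → 02.01.02.02. Scheduled 9%. quota on 02.01 exhausted → over-quota 48%; Valdor agreement on 02.01: RVC < 45%; Valdor agreement on 02.02.02: 02.01.02.02 not covered; anti-dumping (Valdor, 02.01): +16%; total 48% + 16% = 64%. → 64%.
Line D: sugar confectionery → 02.01; chilled → 02.01.02; with added sugar → 02.01.02.01. Scheduled 7%. quota on 02.01 exhausted → over-quota 48%; Valdor agreement on 02.01: RVC < 45%; Valdor agreement on 02.02.02: 02.01.02.01 not covered; anti-dumping (Valdor, 02.01): +16%; total 48% + 16% = 64%. → 64%.
Sum: 64% + 2% + 64% + 64% = 194%.

194%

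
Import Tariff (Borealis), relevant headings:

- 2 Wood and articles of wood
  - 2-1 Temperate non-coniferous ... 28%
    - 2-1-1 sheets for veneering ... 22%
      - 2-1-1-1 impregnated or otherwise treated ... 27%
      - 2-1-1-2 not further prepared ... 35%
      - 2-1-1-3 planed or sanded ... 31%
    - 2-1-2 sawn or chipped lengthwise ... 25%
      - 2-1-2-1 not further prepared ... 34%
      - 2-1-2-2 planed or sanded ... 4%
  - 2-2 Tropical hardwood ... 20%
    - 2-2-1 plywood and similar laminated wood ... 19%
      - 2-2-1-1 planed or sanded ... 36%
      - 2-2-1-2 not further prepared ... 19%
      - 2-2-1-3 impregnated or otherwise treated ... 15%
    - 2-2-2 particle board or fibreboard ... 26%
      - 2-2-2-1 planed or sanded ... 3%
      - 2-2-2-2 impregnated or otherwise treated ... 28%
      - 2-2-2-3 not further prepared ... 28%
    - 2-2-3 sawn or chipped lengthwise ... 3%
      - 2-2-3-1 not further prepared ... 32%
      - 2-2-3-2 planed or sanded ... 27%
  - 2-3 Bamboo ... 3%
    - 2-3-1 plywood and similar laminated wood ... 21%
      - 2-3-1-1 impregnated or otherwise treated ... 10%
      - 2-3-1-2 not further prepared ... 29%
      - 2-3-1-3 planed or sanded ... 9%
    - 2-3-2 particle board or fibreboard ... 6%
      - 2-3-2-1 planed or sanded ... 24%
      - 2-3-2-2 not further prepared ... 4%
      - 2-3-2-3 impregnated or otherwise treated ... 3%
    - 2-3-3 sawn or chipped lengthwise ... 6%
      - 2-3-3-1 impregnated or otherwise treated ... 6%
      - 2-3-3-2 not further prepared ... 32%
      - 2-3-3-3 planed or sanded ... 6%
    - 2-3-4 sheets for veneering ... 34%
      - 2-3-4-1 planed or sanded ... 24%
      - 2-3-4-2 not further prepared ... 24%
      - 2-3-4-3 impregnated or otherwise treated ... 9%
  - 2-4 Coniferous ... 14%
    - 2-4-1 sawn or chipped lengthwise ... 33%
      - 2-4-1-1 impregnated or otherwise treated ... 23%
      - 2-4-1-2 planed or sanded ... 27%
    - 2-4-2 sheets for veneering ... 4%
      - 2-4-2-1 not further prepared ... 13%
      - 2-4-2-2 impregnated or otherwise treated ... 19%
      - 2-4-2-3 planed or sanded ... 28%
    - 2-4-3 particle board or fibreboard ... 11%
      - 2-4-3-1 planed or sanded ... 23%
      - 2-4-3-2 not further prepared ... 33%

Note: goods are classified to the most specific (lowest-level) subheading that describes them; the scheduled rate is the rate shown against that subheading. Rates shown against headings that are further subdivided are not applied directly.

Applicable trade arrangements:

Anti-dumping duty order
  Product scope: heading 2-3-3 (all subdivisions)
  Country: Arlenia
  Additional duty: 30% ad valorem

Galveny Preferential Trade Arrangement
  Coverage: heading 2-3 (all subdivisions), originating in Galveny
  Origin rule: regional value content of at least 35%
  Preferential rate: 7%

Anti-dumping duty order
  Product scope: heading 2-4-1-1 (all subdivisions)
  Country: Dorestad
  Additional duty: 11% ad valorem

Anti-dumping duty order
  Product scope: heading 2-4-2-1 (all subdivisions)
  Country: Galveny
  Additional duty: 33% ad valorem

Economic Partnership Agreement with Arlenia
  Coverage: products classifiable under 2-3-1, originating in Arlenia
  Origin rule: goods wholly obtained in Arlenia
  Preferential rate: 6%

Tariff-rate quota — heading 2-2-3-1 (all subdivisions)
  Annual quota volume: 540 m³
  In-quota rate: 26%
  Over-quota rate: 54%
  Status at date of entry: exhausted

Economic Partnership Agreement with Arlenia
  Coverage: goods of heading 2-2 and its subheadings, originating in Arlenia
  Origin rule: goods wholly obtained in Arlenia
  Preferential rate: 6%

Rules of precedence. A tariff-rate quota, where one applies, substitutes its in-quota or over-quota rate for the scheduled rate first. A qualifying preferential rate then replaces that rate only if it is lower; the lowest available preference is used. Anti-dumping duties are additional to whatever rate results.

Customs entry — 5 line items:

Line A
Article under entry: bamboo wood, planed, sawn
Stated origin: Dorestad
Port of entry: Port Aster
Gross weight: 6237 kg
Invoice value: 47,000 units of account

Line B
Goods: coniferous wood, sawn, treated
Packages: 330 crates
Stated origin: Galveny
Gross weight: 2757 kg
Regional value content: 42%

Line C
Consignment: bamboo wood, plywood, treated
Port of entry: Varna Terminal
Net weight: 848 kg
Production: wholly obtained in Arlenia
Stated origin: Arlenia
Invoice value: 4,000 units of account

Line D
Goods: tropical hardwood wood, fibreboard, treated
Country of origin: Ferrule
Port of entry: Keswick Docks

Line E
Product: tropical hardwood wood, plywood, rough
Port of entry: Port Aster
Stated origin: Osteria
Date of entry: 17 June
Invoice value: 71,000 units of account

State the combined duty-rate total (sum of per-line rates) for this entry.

Line A: bamboo → 2-3; sawn → 2-3-3; planed → 2-3-3-3. Scheduled 6%. No special measure applies. → 6%.
Line B: coniferous → 2-4; sawn → 2-4-1; treated → 2-4-1-1. Scheduled 23%. Galveny agreement on 2-3: 2-4-1-1 not covered. → 23%.
Line C: bamboo → 2-3; plywood → 2-3-1; treated → 2-3-1-1. Scheduled 10%. Arlenia agreement on 2-3-1: wholly obtained → 6% available; Arlenia agreement on 2-2: 2-3-1-1 not covered; preferential 6%. → 6%.
Line D: tropical hardwood → 2-2; fibreboard → 2-2-2; treated → 2-2-2-2. Scheduled 28%. No special measure applies. → 28%.
Line E: tropical hardwood → 2-2; plywood → 2-2-1; rough → 2-2-1-2. Scheduled 19%. No special measure applies. → 19%.
Sum: 6% + 23% + 6% + 28% + 19% = 82%.

82%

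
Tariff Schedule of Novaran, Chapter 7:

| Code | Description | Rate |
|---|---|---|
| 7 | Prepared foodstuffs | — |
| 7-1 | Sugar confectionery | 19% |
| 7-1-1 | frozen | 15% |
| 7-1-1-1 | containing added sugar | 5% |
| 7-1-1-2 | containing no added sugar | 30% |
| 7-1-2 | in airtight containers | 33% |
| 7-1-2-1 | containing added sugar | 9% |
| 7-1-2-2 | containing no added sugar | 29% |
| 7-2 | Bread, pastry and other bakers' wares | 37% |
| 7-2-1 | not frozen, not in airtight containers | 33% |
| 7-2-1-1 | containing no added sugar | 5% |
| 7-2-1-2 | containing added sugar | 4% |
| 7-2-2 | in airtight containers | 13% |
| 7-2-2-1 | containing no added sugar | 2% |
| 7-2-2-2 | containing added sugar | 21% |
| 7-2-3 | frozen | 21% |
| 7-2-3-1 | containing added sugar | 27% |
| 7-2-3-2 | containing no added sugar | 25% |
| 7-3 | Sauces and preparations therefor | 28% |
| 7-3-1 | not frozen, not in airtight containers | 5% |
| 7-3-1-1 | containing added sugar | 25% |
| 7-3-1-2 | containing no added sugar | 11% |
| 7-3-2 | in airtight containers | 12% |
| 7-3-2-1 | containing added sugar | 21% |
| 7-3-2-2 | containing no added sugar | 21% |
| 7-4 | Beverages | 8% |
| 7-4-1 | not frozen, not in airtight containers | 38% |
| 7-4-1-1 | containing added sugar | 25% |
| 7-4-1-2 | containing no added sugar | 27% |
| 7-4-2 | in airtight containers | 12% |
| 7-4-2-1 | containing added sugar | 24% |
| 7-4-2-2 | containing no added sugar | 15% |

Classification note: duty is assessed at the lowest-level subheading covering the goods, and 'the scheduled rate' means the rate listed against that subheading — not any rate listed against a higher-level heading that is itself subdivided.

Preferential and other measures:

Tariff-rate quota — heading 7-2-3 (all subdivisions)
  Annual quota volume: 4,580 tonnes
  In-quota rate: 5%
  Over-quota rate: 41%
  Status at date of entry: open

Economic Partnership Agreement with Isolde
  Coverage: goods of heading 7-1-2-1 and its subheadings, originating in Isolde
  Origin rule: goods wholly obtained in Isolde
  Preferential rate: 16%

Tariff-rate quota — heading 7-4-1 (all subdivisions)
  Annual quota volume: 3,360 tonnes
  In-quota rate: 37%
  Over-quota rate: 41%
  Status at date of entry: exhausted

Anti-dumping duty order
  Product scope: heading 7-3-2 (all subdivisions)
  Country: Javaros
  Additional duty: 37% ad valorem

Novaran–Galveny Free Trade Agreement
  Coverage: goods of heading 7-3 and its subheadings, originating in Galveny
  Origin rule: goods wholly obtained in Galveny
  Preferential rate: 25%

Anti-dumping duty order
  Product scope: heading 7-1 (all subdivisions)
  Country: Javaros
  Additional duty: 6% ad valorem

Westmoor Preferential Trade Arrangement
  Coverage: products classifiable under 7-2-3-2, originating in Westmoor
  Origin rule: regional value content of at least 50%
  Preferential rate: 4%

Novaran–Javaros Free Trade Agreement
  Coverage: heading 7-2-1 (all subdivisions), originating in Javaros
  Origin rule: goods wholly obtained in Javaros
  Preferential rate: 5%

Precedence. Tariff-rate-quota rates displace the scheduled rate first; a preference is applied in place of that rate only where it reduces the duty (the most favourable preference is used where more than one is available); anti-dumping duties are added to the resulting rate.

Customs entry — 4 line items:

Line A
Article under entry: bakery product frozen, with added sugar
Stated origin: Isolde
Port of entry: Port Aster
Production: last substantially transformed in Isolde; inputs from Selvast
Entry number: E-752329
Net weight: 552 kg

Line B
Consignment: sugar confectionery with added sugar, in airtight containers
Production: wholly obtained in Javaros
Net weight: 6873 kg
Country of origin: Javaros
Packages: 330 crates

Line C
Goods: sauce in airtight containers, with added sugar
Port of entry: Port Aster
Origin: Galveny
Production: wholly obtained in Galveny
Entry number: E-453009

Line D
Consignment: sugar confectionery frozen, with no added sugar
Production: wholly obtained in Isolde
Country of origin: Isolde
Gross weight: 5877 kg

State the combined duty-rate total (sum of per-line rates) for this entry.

Line A: bakery product → 7-2; frozen → 7-2-3; with added sugar → 7-2-3-1. Scheduled 27%. quota on 7-2-3 open → in-quota 5%; Isolde agreement on 7-1-2-1: 7-2-3-1 not covered. → 5%.
Line B: sugar confectionery → 7-1; in airtight containers → 7-1-2; with added sugar → 7-1-2-1. Scheduled 9%. Javaros agreement on 7-2-1: 7-1-2-1 not covered; anti-dumping (Javaros, 7-1): +6%; total 9% + 6% = 15%. → 15%.
Line C: sauce → 7-3; in airtight containers → 7-3-2; with added sugar → 7-3-2-1. Scheduled 21%. Galveny agreement on 7-3: wholly obtained → 25% available; preference 25% not lower than 21% → no reduction. → 21%.
Line D: sugar confectionery → 7-1; frozen → 7-1-1; with no added sugar → 7-1-1-2. Scheduled 30%. Isolde agreement on 7-1-2-1: 7-1-1-2 not covered. → 30%.
Sum: 5% + 15% + 21% + 30% = 71%.

71%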